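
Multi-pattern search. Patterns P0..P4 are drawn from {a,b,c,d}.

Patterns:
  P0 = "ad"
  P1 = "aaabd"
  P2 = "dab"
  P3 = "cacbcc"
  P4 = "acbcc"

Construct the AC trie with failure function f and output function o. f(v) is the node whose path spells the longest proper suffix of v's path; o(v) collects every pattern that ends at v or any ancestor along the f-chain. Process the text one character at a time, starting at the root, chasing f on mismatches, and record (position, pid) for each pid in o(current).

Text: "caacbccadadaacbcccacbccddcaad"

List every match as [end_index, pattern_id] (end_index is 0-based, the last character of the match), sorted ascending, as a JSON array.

Build:
Trie (insert patterns):
  n0 'ε': a→1 c→10 d→7
  n1 'a': a→3 c→16 d→2
  n2 'ad': ·  ←P0
  n3 'aa': a→4
  n4 'aaa': b→5
  n5 'aaab': d→6
  n6 'aaabd': ·  ←P1
  n7 'd': a→8
  n8 'da': b→9
  n9 'dab': ·  ←P2
  n10 'c': a→11
  n11 'ca': c→12
  n12 'cac': b→13
  n13 'cacb': c→14
  n14 'cacbc': c→15
  n15 'cacbcc': ·  ←P3
  n16 'ac': b→17
  n17 'acb': c→18
  n18 'acbc': c→19
  n19 'acbcc': ·  ←P4

Failure links (BFS by depth):
  fail(1) 'a': from fail(0)=0 chase 'a': 0 ⇒ 0;  out=∅∪out(0)=∅
  fail(7) 'd': from fail(0)=0 chase 'd': 0 ⇒ 0;  out=∅∪out(0)=∅
  fail(10) 'c': from fail(0)=0 chase 'c': 0 ⇒ 0;  out=∅∪out(0)=∅
  fail(2) 'ad': from fail(1)=0 chase 'd': 0 ⇒ 7;  out={0}∪out(7)={0}
  fail(3) 'aa': from fail(1)=0 chase 'a': 0 ⇒ 1;  out=∅∪out(1)=∅
  fail(8) 'da': from fail(7)=0 chase 'a': 0 ⇒ 1;  out=∅∪out(1)=∅
  fail(11) 'ca': from fail(10)=0 chase 'a': 0 ⇒ 1;  out=∅∪out(1)=∅
  fail(16) 'ac': from fail(1)=0 chase 'c': 0 ⇒ 10;  out=∅∪out(10)=∅
  fail(4) 'aaa': from fail(3)=1 chase 'a': 1 ⇒ 3;  out=∅∪out(3)=∅
  fail(9) 'dab': from fail(8)=1 chase 'b': 1→0 ⇒ 0;  out={2}∪out(0)={2}
  fail(12) 'cac': from fail(11)=1 chase 'c': 1 ⇒ 16;  out=∅∪out(16)=∅
  fail(17) 'acb': from fail(16)=10 chase 'b': 10→0 ⇒ 0;  out=∅∪out(0)=∅
  fail(5) 'aaab': from fail(4)=3 chase 'b': 3→1→0 ⇒ 0;  out=∅∪out(0)=∅
  fail(13) 'cacb': from fail(12)=16 chase 'b': 16 ⇒ 17;  out=∅∪out(17)=∅
  fail(18) 'acbc': from fail(17)=0 chase 'c': 0 ⇒ 10;  out=∅∪out(10)=∅
  fail(6) 'aaabd': from fail(5)=0 chase 'd': 0 ⇒ 7;  out={1}∪out(7)={1}
  fail(14) 'cacbc': from fail(13)=17 chase 'c': 17 ⇒ 18;  out=∅∪out(18)=∅
  fail(19) 'acbcc': from fail(18)=10 chase 'c': 10→0 ⇒ 10;  out={4}∪out(10)={4}
  fail(15) 'cacbcc': from fail(14)=18 chase 'c': 18 ⇒ 19;  out={3}∪out(19)={3,4}

Text stream:
i=0 'c': node 0→10
i=1 'a': node 10→11
i=2 'a': node 11→3 (via fail)
i=3 'c': node 3→16 (via fail)
i=4 'b': node 16→17
i=5 'c': node 17→18
i=6 'c': node 18→19  ** P4@[2:6]
i=7 'a': node 19→11 (via fail)
i=8 'd': node 11→2 (via fail)  ** P0@[7:8]
i=9 'a': node 2→8 (via fail)
i=10 'd': node 8→2 (via fail)  ** P0@[9:10]
i=11 'a': node 2→8 (via fail)
i=12 'a': node 8→3 (via fail)
i=13 'c': node 3→16 (via fail)
i=14 'b': node 16→17
i=15 'c': node 17→18
i=16 'c': node 18→19  ** P4@[12:16]
i=17 'c': node 19→10 (via fail)
i=18 'a': node 10→11
i=19 'c': node 11→12
i=20 'b': node 12→13
i=21 'c': node 13→14
i=22 'c': node 14→15  ** P3@[17:22],P4@[18:22]
i=23 'd': node 15→7 (via fail)
i=24 'd': node 7→7 (via fail)
i=25 'c': node 7→10 (via fail)
i=26 'a': node 10→11
i=27 'a': node 11→3 (via fail)
i=28 'd': node 3→2 (via fail)  ** P0@[27:28]

All matches (sorted): [[6,4],[8,0],[10,0],[16,4],[22,3],[22,4],[28,0]]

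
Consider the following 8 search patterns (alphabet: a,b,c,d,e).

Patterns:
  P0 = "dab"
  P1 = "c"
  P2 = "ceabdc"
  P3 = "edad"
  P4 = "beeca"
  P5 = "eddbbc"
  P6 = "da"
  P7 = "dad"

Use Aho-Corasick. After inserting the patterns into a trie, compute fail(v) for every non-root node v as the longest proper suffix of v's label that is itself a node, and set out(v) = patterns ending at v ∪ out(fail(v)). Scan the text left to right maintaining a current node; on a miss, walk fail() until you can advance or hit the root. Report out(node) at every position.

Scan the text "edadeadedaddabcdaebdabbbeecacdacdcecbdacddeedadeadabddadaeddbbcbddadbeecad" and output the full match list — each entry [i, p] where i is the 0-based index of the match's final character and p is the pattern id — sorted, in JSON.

Build:
Trie (insert patterns):
  n0 'ε': b→14 c→4 d→1 e→10
  n1 'd': a→2
  n2 'da': b→3 d→23  [P6 ends]
  n3 'dab': ·  [P0 ends]
  n4 'c': e→5  [P1 ends]
  n5 'ce': a→6
  n6 'cea': b→7
  n7 'ceab': d→8
  n8 'ceabd': c→9
  n9 'ceabdc': ·  [P2 ends]
  n10 'e': d→11
  n11 'ed': a→12 d→19
  n12 'eda': d→13
  n13 'edad': ·  [P3 ends]
  n14 'b': e→15
  n15 'be': e→16
  n16 'bee': c→17
  n17 'beec': a→18
  n18 'beeca': ·  [P4 ends]
  n19 'edd': b→20
  n20 'eddb': b→21
  n21 'eddbb': c→22
  n22 'eddbbc': ·  [P5 ends]
  n23 'dad': ·  [P7 ends]

BFS fail/out derivation:
  n1('d'): parent n0 fail=0; on 'd' 0 → fail=0;  out ∅∪∅=∅
  n4('c'): parent n0 fail=0; on 'c' 0 → fail=0;  out {1}∪∅={1}
  n10('e'): parent n0 fail=0; on 'e' 0 → fail=0;  out ∅∪∅=∅
  n14('b'): parent n0 fail=0; on 'b' 0 → fail=0;  out ∅∪∅=∅
  n2('da'): parent n1 fail=0; on 'a' 0 → fail=0;  out {6}∪∅={6}
  n5('ce'): parent n4 fail=0; on 'e' 0 → fail=10;  out ∅∪∅=∅
  n11('ed'): parent n10 fail=0; on 'd' 0 → fail=1;  out ∅∪∅=∅
  n15('be'): parent n14 fail=0; on 'e' 0 → fail=10;  out ∅∪∅=∅
  n3('dab'): parent n2 fail=0; on 'b' 0 → fail=14;  out {0}∪∅={0}
  n6('cea'): parent n5 fail=10; on 'a' 10→0 → fail=0;  out ∅∪∅=∅
  n12('eda'): parent n11 fail=1; on 'a' 1 → fail=2;  out ∅∪{6}={6}
  n16('bee'): parent n15 fail=10; on 'e' 10→0 → fail=10;  out ∅∪∅=∅
  n19('edd'): parent n11 fail=1; on 'd' 1→0 → fail=1;  out ∅∪∅=∅
  n23('dad'): parent n2 fail=0; on 'd' 0 → fail=1;  out {7}∪∅={7}
  n7('ceab'): parent n6 fail=0; on 'b' 0 → fail=14;  out ∅∪∅=∅
  n13('edad'): parent n12 fail=2; on 'd' 2 → fail=23;  out {3}∪{7}={3,7}
  n17('beec'): parent n16 fail=10; on 'c' 10→0 → fail=4;  out ∅∪{1}={1}
  n20('eddb'): parent n19 fail=1; on 'b' 1→0 → fail=14;  out ∅∪∅=∅
  n8('ceabd'): parent n7 fail=14; on 'd' 14→0 → fail=1;  out ∅∪∅=∅
  n18('beeca'): parent n17 fail=4; on 'a' 4→0 → fail=0;  out {4}∪∅={4}
  n21('eddbb'): parent n20 fail=14; on 'b' 14→0 → fail=14;  out ∅∪∅=∅
  n9('ceabdc'): parent n8 fail=1; on 'c' 1→0 → fail=4;  out {2}∪{1}={1,2}
  n22('eddbbc'): parent n21 fail=14; on 'c' 14→0 → fail=4;  out {5}∪{1}={1,5}

Text stream:
pos 0 'e': at 10
pos 1 'd': at 11
pos 2 'a': at 12  → match P6@[1:2]
pos 3 'd': at 13  → match P3@[0:3],P7@[1:3]
pos 4 'e': at 10 (fail-walked)
pos 5 'a': at 0 (fail-walked)
pos 6 'd': at 1
pos 7 'e': at 10 (fail-walked)
pos 8 'd': at 11
pos 9 'a': at 12  → match P6@[8:9]
pos 10 'd': at 13  → match P3@[7:10],P7@[8:10]
pos 11 'd': at 1 (fail-walked)
pos 12 'a': at 2  → match P6@[11:12]
pos 13 'b': at 3  → match P0@[11:13]
pos 14 'c': at 4 (fail-walked)  → match P1@[14:14]
pos 15 'd': at 1 (fail-walked)
pos 16 'a': at 2  → match P6@[15:16]
pos 17 'e': at 10 (fail-walked)
pos 18 'b': at 14 (fail-walked)
pos 19 'd': at 1 (fail-walked)
pos 20 'a': at 2  → match P6@[19:20]
pos 21 'b': at 3  → match P0@[19:21]
pos 22 'b': at 14 (fail-walked)
pos 23 'b': at 14 (fail-walked)
pos 24 'e': at 15
pos 25 'e': at 16
pos 26 'c': at 17  → match P1@[26:26]
pos 27 'a': at 18  → match P4@[23:27]
pos 28 'c': at 4 (fail-walked)  → match P1@[28:28]
pos 29 'd': at 1 (fail-walked)
pos 30 'a': at 2  → match P6@[29:30]
pos 31 'c': at 4 (fail-walked)  → match P1@[31:31]
pos 32 'd': at 1 (fail-walked)
pos 33 'c': at 4 (fail-walked)  → match P1@[33:33]
pos 34 'e': at 5
pos 35 'c': at 4 (fail-walked)  → match P1@[35:35]
pos 36 'b': at 14 (fail-walked)
pos 37 'd': at 1 (fail-walked)
pos 38 'a': at 2  → match P6@[37:38]
pos 39 'c': at 4 (fail-walked)  → match P1@[39:39]
pos 40 'd': at 1 (fail-walked)
pos 41 'd': at 1 (fail-walked)
pos 42 'e': at 10 (fail-walked)
pos 43 'e': at 10 (fail-walked)
pos 44 'd': at 11
pos 45 'a': at 12  → match P6@[44:45]
pos 46 'd': at 13  → match P3@[43:46],P7@[44:46]
pos 47 'e': at 10 (fail-walked)
pos 48 'a': at 0 (fail-walked)
pos 49 'd': at 1
pos 50 'a': at 2  → match P6@[49:50]
pos 51 'b': at 3  → match P0@[49:51]
pos 52 'd': at 1 (fail-walked)
pos 53 'd': at 1 (fail-walked)
pos 54 'a': at 2  → match P6@[53:54]
pos 55 'd': at 23  → match P7@[53:55]
pos 56 'a': at 2 (fail-walked)  → match P6@[55:56]
pos 57 'e': at 10 (fail-walked)
pos 58 'd': at 11
pos 59 'd': at 19
pos 60 'b': at 20
pos 61 'b': at 21
pos 62 'c': at 22  → match P1@[62:62],P5@[57:62]
pos 63 'b': at 14 (fail-walked)
pos 64 'd': at 1 (fail-walked)
pos 65 'd': at 1 (fail-walked)
pos 66 'a': at 2  → match P6@[65:66]
pos 67 'd': at 23  → match P7@[65:67]
pos 68 'b': at 14 (fail-walked)
pos 69 'e': at 15
pos 70 'e': at 16
pos 71 'c': at 17  → match P1@[71:71]
pos 72 'a': at 18  → match P4@[68:72]
pos 73 'd': at 1 (fail-walked)

All matches (sorted): [[2,6],[3,3],[3,7],[9,6],[10,3],[10,7],[12,6],[13,0],[14,1],[16,6],[20,6],[21,0],[26,1],[27,4],[28,1],[30,6],[31,1],[33,1],[35,1],[38,6],[39,1],[45,6],[46,3],[46,7],[50,6],[51,0],[54,6],[55,7],[56,6],[62,1],[62,5],[66,6],[67,7],[71,1],[72,4]]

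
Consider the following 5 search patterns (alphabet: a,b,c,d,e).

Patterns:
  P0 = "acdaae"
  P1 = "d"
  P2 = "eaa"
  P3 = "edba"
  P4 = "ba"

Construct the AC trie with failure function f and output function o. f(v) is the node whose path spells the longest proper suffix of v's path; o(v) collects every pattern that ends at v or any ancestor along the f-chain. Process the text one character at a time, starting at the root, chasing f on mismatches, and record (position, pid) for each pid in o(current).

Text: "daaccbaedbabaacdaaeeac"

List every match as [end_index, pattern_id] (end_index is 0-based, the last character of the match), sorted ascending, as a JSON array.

Build:
Trie (insert patterns):
  0='ε' goto a→1 b→14 d→7 e→8
  1='a' goto c→2
  2='ac' goto d→3
  3='acd' goto a→4
  4='acda' goto a→5
  5='acdaa' goto e→6
  6='acdaae' goto ·  ←P0
  7='d' goto ·  ←P1
  8='e' goto a→9 d→11
  9='ea' goto a→10
  10='eaa' goto ·  ←P2
  11='ed' goto b→12
  12='edb' goto a→13
  13='edba' goto ·  ←P3
  14='b' goto a→15
  15='ba' goto ·  ←P4

BFS fail/out derivation:
  fail(1) 'a': from fail(0)=0 chase 'a': 0 ⇒ 0;  out=∅∪out(0)=∅
  fail(7) 'd': from fail(0)=0 chase 'd': 0 ⇒ 0;  out={1}∪out(0)={1}
  fail(8) 'e': from fail(0)=0 chase 'e': 0 ⇒ 0;  out=∅∪out(0)=∅
  fail(14) 'b': from fail(0)=0 chase 'b': 0 ⇒ 0;  out=∅∪out(0)=∅
  fail(2) 'ac': from fail(1)=0 chase 'c': 0 ⇒ 0;  out=∅∪out(0)=∅
  fail(9) 'ea': from fail(8)=0 chase 'a': 0 ⇒ 1;  out=∅∪out(1)=∅
  fail(11) 'ed': from fail(8)=0 chase 'd': 0 ⇒ 7;  out=∅∪out(7)={1}
  fail(15) 'ba': from fail(14)=0 chase 'a': 0 ⇒ 1;  out={4}∪out(1)={4}
  fail(3) 'acd': from fail(2)=0 chase 'd': 0 ⇒ 7;  out=∅∪out(7)={1}
  fail(10) 'eaa': from fail(9)=1 chase 'a': 1→0 ⇒ 1;  out={2}∪out(1)={2}
  fail(12) 'edb': from fail(11)=7 chase 'b': 7→0 ⇒ 14;  out=∅∪out(14)=∅
  fail(4) 'acda': from fail(3)=7 chase 'a': 7→0 ⇒ 1;  out=∅∪out(1)=∅
  fail(13) 'edba': from fail(12)=14 chase 'a': 14 ⇒ 15;  out={3}∪out(15)={3,4}
  fail(5) 'acdaa': from fail(4)=1 chase 'a': 1→0 ⇒ 1;  out=∅∪out(1)=∅
  fail(6) 'acdaae': from fail(5)=1 chase 'e': 1→0 ⇒ 8;  out={0}∪out(8)={0}

Run:
pos 0 'd': at 7  → match P1@[0:0]
pos 1 'a': at 1 ·f
pos 2 'a': at 1 ·f
pos 3 'c': at 2
pos 4 'c': at 0 ·f
pos 5 'b': at 14
pos 6 'a': at 15  → match P4@[5:6]
pos 7 'e': at 8 ·f
pos 8 'd': at 11  → match P1@[8:8]
pos 9 'b': at 12
pos 10 'a': at 13  → match P3@[7:10],P4@[9:10]
pos 11 'b': at 14 ·f
pos 12 'a': at 15  → match P4@[11:12]
pos 13 'a': at 1 ·f
pos 14 'c': at 2
pos 15 'd': at 3  → match P1@[15:15]
pos 16 'a': at 4
pos 17 'a': at 5
pos 18 'e': at 6  → match P0@[13:18]
pos 19 'e': at 8 ·f
pos 20 'a': at 9
pos 21 'c': at 2 ·f

Result: [[0,1],[6,4],[8,1],[10,3],[10,4],[12,4],[15,1],[18,0]]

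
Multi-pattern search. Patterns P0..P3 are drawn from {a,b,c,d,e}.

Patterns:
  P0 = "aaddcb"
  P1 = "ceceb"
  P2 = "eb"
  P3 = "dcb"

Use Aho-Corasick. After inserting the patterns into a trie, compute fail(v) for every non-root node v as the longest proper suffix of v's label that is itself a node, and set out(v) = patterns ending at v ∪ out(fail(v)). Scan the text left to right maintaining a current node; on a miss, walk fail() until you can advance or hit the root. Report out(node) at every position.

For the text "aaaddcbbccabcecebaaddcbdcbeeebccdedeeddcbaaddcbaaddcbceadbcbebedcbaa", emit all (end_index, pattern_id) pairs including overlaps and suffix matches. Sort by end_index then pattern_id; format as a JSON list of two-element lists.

Build:
Trie nodes:
  n0 'ε': a→1 c→7 d→14 e→12
  n1 'a': a→2
  n2 'aa': d→3
  n3 'aad': d→4
  n4 'aadd': c→5
  n5 'aaddc': b→6
  n6 'aaddcb': ·  ←P0
  n7 'c': e→8
  n8 'ce': c→9
  n9 'cec': e→10
  n10 'cece': b→11
  n11 'ceceb': ·  ←P1
  n12 'e': b→13
  n13 'eb': ·  ←P2
  n14 'd': c→15
  n15 'dc': b→16
  n16 'dcb': ·  ←P3

BFS fail/out derivation:
  fail(1) 'a': from fail(0)=0 chase 'a': 0 ⇒ 0;  out=∅∪out(0)=∅
  fail(7) 'c': from fail(0)=0 chase 'c': 0 ⇒ 0;  out=∅∪out(0)=∅
  fail(12) 'e': from fail(0)=0 chase 'e': 0 ⇒ 0;  out=∅∪out(0)=∅
  fail(14) 'd': from fail(0)=0 chase 'd': 0 ⇒ 0;  out=∅∪out(0)=∅
  fail(2) 'aa': from fail(1)=0 chase 'a': 0 ⇒ 1;  out=∅∪out(1)=∅
  fail(8) 'ce': from fail(7)=0 chase 'e': 0 ⇒ 12;  out=∅∪out(12)=∅
  fail(13) 'eb': from fail(12)=0 chase 'b': 0 ⇒ 0;  out={2}∪out(0)={2}
  fail(15) 'dc': from fail(14)=0 chase 'c': 0 ⇒ 7;  out=∅∪out(7)=∅
  fail(3) 'aad': from fail(2)=1 chase 'd': 1→0 ⇒ 14;  out=∅∪out(14)=∅
  fail(9) 'cec': from fail(8)=12 chase 'c': 12→0 ⇒ 7;  out=∅∪out(7)=∅
  fail(16) 'dcb': from fail(15)=7 chase 'b': 7→0 ⇒ 0;  out={3}∪out(0)={3}
  fail(4) 'aadd': from fail(3)=14 chase 'd': 14→0 ⇒ 14;  out=∅∪out(14)=∅
  fail(10) 'cece': from fail(9)=7 chase 'e': 7 ⇒ 8;  out=∅∪out(8)=∅
  fail(5) 'aaddc': from fail(4)=14 chase 'c': 14 ⇒ 15;  out=∅∪out(15)=∅
  fail(11) 'ceceb': from fail(10)=8 chase 'b': 8→12 ⇒ 13;  out={1}∪out(13)={1,2}
  fail(6) 'aaddcb': from fail(5)=15 chase 'b': 15 ⇒ 16;  out={0}∪out(16)={0,3}

Text stream:
pos 0 'a': at 1
pos 1 'a': at 2
pos 2 'a': at 2 (fail-walked)
pos 3 'd': at 3
pos 4 'd': at 4
pos 5 'c': at 5
pos 6 'b': at 6  → match P0@[1:6],P3@[4:6]
pos 7 'b': at 0 (fail-walked)
pos 8 'c': at 7
pos 9 'c': at 7 (fail-walked)
pos 10 'a': at 1 (fail-walked)
pos 11 'b': at 0 (fail-walked)
pos 12 'c': at 7
pos 13 'e': at 8
pos 14 'c': at 9
pos 15 'e': at 10
pos 16 'b': at 11  → match P1@[12:16],P2@[15:16]
pos 17 'a': at 1 (fail-walked)
pos 18 'a': at 2
pos 19 'd': at 3
pos 20 'd': at 4
pos 21 'c': at 5
pos 22 'b': at 6  → match P0@[17:22],P3@[20:22]
pos 23 'd': at 14 (fail-walked)
pos 24 'c': at 15
pos 25 'b': at 16  → match P3@[23:25]
pos 26 'e': at 12 (fail-walked)
pos 27 'e': at 12 (fail-walked)
pos 28 'e': at 12 (fail-walked)
pos 29 'b': at 13  → match P2@[28:29]
pos 30 'c': at 7 (fail-walked)
pos 31 'c': at 7 (fail-walked)
pos 32 'd': at 14 (fail-walked)
pos 33 'e': at 12 (fail-walked)
pos 34 'd': at 14 (fail-walked)
pos 35 'e': at 12 (fail-walked)
pos 36 'e': at 12 (fail-walked)
pos 37 'd': at 14 (fail-walked)
pos 38 'd': at 14 (fail-walked)
pos 39 'c': at 15
pos 40 'b': at 16  → match P3@[38:40]
pos 41 'a': at 1 (fail-walked)
pos 42 'a': at 2
pos 43 'd': at 3
pos 44 'd': at 4
pos 45 'c': at 5
pos 46 'b': at 6  → match P0@[41:46],P3@[44:46]
pos 47 'a': at 1 (fail-walked)
pos 48 'a': at 2
pos 49 'd': at 3
pos 50 'd': at 4
pos 51 'c': at 5
pos 52 'b': at 6  → match P0@[47:52],P3@[50:52]
pos 53 'c': at 7 (fail-walked)
pos 54 'e': at 8
pos 55 'a': at 1 (fail-walked)
pos 56 'd': at 14 (fail-walked)
pos 57 'b': at 0 (fail-walked)
pos 58 'c': at 7
pos 59 'b': at 0 (fail-walked)
pos 60 'e': at 12
pos 61 'b': at 13  → match P2@[60:61]
pos 62 'e': at 12 (fail-walked)
pos 63 'd': at 14 (fail-walked)
pos 64 'c': at 15
pos 65 'b': at 16  → match P3@[63:65]
pos 66 'a': at 1 (fail-walked)
pos 67 'a': at 2

Matches: [[6,0],[6,3],[16,1],[16,2],[22,0],[22,3],[25,3],[29,2],[40,3],[46,0],[46,3],[52,0],[52,3],[61,2],[65,3]]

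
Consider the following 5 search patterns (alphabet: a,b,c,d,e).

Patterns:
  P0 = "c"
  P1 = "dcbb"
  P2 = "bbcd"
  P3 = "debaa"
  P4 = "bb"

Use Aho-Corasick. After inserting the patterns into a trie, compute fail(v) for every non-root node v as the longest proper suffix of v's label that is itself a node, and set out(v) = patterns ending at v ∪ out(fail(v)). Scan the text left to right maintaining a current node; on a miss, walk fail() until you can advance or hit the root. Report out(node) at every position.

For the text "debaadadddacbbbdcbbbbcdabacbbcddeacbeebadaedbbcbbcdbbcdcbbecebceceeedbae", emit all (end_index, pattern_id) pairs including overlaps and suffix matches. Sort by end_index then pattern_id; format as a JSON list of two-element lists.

Build:
Trie nodes:
  n0 'ε': b→6 c→1 d→2
  n1 'c': ·  ←P0
  n2 'd': c→3 e→10
  n3 'dc': b→4
  n4 'dcb': b→5
  n5 'dcbb': ·  ←P1
  n6 'b': b→7
  n7 'bb': c→8  ←P4
  n8 'bbc': d→9
  n9 'bbcd': ·  ←P2
  n10 'de': b→11
  n11 'deb': a→12
  n12 'deba': a→13
  n13 'debaa': ·  ←P3

BFS fail/out derivation:
  fail(1) 'c': from fail(0)=0 chase 'c': 0 ⇒ 0;  out={0}∪out(0)={0}
  fail(2) 'd': from fail(0)=0 chase 'd': 0 ⇒ 0;  out=∅∪out(0)=∅
  fail(6) 'b': from fail(0)=0 chase 'b': 0 ⇒ 0;  out=∅∪out(0)=∅
  fail(3) 'dc': from fail(2)=0 chase 'c': 0 ⇒ 1;  out=∅∪out(1)={0}
  fail(7) 'bb': from fail(6)=0 chase 'b': 0 ⇒ 6;  out={4}∪out(6)={4}
  fail(10) 'de': from fail(2)=0 chase 'e': 0 ⇒ 0;  out=∅∪out(0)=∅
  fail(4) 'dcb': from fail(3)=1 chase 'b': 1→0 ⇒ 6;  out=∅∪out(6)=∅
  fail(8) 'bbc': from fail(7)=6 chase 'c': 6→0 ⇒ 1;  out=∅∪out(1)={0}
  fail(11) 'deb': from fail(10)=0 chase 'b': 0 ⇒ 6;  out=∅∪out(6)=∅
  fail(5) 'dcbb': from fail(4)=6 chase 'b': 6 ⇒ 7;  out={1}∪out(7)={1,4}
  fail(9) 'bbcd': from fail(8)=1 chase 'd': 1→0 ⇒ 2;  out={2}∪out(2)={2}
  fail(12) 'deba': from fail(11)=6 chase 'a': 6→0 ⇒ 0;  out=∅∪out(0)=∅
  fail(13) 'debaa': from fail(12)=0 chase 'a': 0 ⇒ 0;  out={3}∪out(0)={3}

Run:
[0] read 'd'  n0⇒n2
[1] read 'e'  n2⇒n10
[2] read 'b'  n10⇒n11
[3] read 'a'  n11⇒n12
[4] read 'a'  n12⇒n13  emit P3@[0:4]
[5] read 'd'  n13⇒n2 (via fail)
[6] read 'a'  n2⇒n0 (via fail)
[7] read 'd'  n0⇒n2
[8] read 'd'  n2⇒n2 (via fail)
[9] read 'd'  n2⇒n2 (via fail)
[10] read 'a'  n2⇒n0 (via fail)
[11] read 'c'  n0⇒n1  emit P0@[11:11]
[12] read 'b'  n1⇒n6 (via fail)
[13] read 'b'  n6⇒n7  emit P4@[12:13]
[14] read 'b'  n7⇒n7 (via fail)  emit P4@[13:14]
[15] read 'd'  n7⇒n2 (via fail)
[16] read 'c'  n2⇒n3  emit P0@[16:16]
[17] read 'b'  n3⇒n4
[18] read 'b'  n4⇒n5  emit P1@[15:18],P4@[17:18]
[19] read 'b'  n5⇒n7 (via fail)  emit P4@[18:19]
[20] read 'b'  n7⇒n7 (via fail)  emit P4@[19:20]
[21] read 'c'  n7⇒n8  emit P0@[21:21]
[22] read 'd'  n8⇒n9  emit P2@[19:22]
[23] read 'a'  n9⇒n0 (via fail)
[24] read 'b'  n0⇒n6
[25] read 'a'  n6⇒n0 (via fail)
[26] read 'c'  n0⇒n1  emit P0@[26:26]
[27] read 'b'  n1⇒n6 (via fail)
[28] read 'b'  n6⇒n7  emit P4@[27:28]
[29] read 'c'  n7⇒n8  emit P0@[29:29]
[30] read 'd'  n8⇒n9  emit P2@[27:30]
[31] read 'd'  n9⇒n2 (via fail)
[32] read 'e'  n2⇒n10
[33] read 'a'  n10⇒n0 (via fail)
[34] read 'c'  n0⇒n1  emit P0@[34:34]
[35] read 'b'  n1⇒n6 (via fail)
[36] read 'e'  n6⇒n0 (via fail)
[37] read 'e'  n0⇒n0
[38] read 'b'  n0⇒n6
[39] read 'a'  n6⇒n0 (via fail)
[40] read 'd'  n0⇒n2
[41] read 'a'  n2⇒n0 (via fail)
[42] read 'e'  n0⇒n0
[43] read 'd'  n0⇒n2
[44] read 'b'  n2⇒n6 (via fail)
[45] read 'b'  n6⇒n7  emit P4@[44:45]
[46] read 'c'  n7⇒n8  emit P0@[46:46]
[47] read 'b'  n8⇒n6 (via fail)
[48] read 'b'  n6⇒n7  emit P4@[47:48]
[49] read 'c'  n7⇒n8  emit P0@[49:49]
[50] read 'd'  n8⇒n9  emit P2@[47:50]
[51] read 'b'  n9⇒n6 (via fail)
[52] read 'b'  n6⇒n7  emit P4@[51:52]
[53] read 'c'  n7⇒n8  emit P0@[53:53]
[54] read 'd'  n8⇒n9  emit P2@[51:54]
[55] read 'c'  n9⇒n3 (via fail)  emit P0@[55:55]
[56] read 'b'  n3⇒n4
[57] read 'b'  n4⇒n5  emit P1@[54:57],P4@[56:57]
[58] read 'e'  n5⇒n0 (via fail)
[59] read 'c'  n0⇒n1  emit P0@[59:59]
[60] read 'e'  n1⇒n0 (via fail)
[61] read 'b'  n0⇒n6
[62] read 'c'  n6⇒n1 (via fail)  emit P0@[62:62]
[63] read 'e'  n1⇒n0 (via fail)
[64] read 'c'  n0⇒n1  emit P0@[64:64]
[65] read 'e'  n1⇒n0 (via fail)
[66] read 'e'  n0⇒n0
[67] read 'e'  n0⇒n0
[68] read 'd'  n0⇒n2
[69] read 'b'  n2⇒n6 (via fail)
[70] read 'a'  n6⇒n0 (via fail)
[71] read 'e'  n0⇒n0

Result: [[4,3],[11,0],[13,4],[14,4],[16,0],[18,1],[18,4],[19,4],[20,4],[21,0],[22,2],[26,0],[28,4],[29,0],[30,2],[34,0],[45,4],[46,0],[48,4],[49,0],[50,2],[52,4],[53,0],[54,2],[55,0],[57,1],[57,4],[59,0],[62,0],[64,0]]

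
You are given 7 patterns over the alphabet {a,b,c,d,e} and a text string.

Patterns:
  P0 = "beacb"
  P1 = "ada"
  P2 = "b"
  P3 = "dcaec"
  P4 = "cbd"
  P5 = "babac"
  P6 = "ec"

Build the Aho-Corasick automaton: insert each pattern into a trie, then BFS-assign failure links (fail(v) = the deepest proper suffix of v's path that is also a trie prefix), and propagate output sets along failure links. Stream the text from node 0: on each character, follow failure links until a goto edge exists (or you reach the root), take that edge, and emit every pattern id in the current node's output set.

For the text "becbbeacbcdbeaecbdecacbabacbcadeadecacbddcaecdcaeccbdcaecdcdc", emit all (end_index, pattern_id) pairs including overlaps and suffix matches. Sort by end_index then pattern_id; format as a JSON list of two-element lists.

Build:
Trie (insert patterns):
  0='ε' goto a→6 b→1 c→14 d→9 e→21
  1='b' goto a→17 e→2  [P2 ends]
  2='be' goto a→3
  3='bea' goto c→4
  4='beac' goto b→5
  5='beacb' goto ·  [P0 ends]
  6='a' goto d→7
  7='ad' goto a→8
  8='ada' goto ·  [P1 ends]
  9='d' goto c→10
  10='dc' goto a→11
  11='dca' goto e→12
  12='dcae' goto c→13
  13='dcaec' goto ·  [P3 ends]
  14='c' goto b→15
  15='cb' goto d→16
  16='cbd' goto ·  [P4 ends]
  17='ba' goto b→18
  18='bab' goto a→19
  19='baba' goto c→20
  20='babac' goto ·  [P5 ends]
  21='e' goto c→22
  22='ec' goto ·  [P6 ends]

BFS fail/out derivation:
  fail(1) 'b': from fail(0)=0 chase 'b': 0 ⇒ 0;  out={2}∪out(0)={2}
  fail(6) 'a': from fail(0)=0 chase 'a': 0 ⇒ 0;  out=∅∪out(0)=∅
  fail(9) 'd': from fail(0)=0 chase 'd': 0 ⇒ 0;  out=∅∪out(0)=∅
  fail(14) 'c': from fail(0)=0 chase 'c': 0 ⇒ 0;  out=∅∪out(0)=∅
  fail(21) 'e': from fail(0)=0 chase 'e': 0 ⇒ 0;  out=∅∪out(0)=∅
  fail(2) 'be': from fail(1)=0 chase 'e': 0 ⇒ 21;  out=∅∪out(21)=∅
  fail(7) 'ad': from fail(6)=0 chase 'd': 0 ⇒ 9;  out=∅∪out(9)=∅
  fail(10) 'dc': from fail(9)=0 chase 'c': 0 ⇒ 14;  out=∅∪out(14)=∅
  fail(15) 'cb': from fail(14)=0 chase 'b': 0 ⇒ 1;  out=∅∪out(1)={2}
  fail(17) 'ba': from fail(1)=0 chase 'a': 0 ⇒ 6;  out=∅∪out(6)=∅
  fail(22) 'ec': from fail(21)=0 chase 'c': 0 ⇒ 14;  out={6}∪out(14)={6}
  fail(3) 'bea': from fail(2)=21 chase 'a': 21→0 ⇒ 6;  out=∅∪out(6)=∅
  fail(8) 'ada': from fail(7)=9 chase 'a': 9→0 ⇒ 6;  out={1}∪out(6)={1}
  fail(11) 'dca': from fail(10)=14 chase 'a': 14→0 ⇒ 6;  out=∅∪out(6)=∅
  fail(16) 'cbd': from fail(15)=1 chase 'd': 1→0 ⇒ 9;  out={4}∪out(9)={4}
  fail(18) 'bab': from fail(17)=6 chase 'b': 6→0 ⇒ 1;  out=∅∪out(1)={2}
  fail(4) 'beac': from fail(3)=6 chase 'c': 6→0 ⇒ 14;  out=∅∪out(14)=∅
  fail(12) 'dcae': from fail(11)=6 chase 'e': 6→0 ⇒ 21;  out=∅∪out(21)=∅
  fail(19) 'baba': from fail(18)=1 chase 'a': 1 ⇒ 17;  out=∅∪out(17)=∅
  fail(5) 'beacb': from fail(4)=14 chase 'b': 14 ⇒ 15;  out={0}∪out(15)={0,2}
  fail(13) 'dcaec': from fail(12)=21 chase 'c': 21 ⇒ 22;  out={3}∪out(22)={3,6}
  fail(20) 'babac': from fail(19)=17 chase 'c': 17→6→0 ⇒ 14;  out={5}∪out(14)={5}

Text stream:
pos 0 'b': at 1  ** P2@[0:0]
pos 1 'e': at 2
pos 2 'c': at 22 (fail-walked)  ** P6@[1:2]
pos 3 'b': at 15 (fail-walked)  ** P2@[3:3]
pos 4 'b': at 1 (fail-walked)  ** P2@[4:4]
pos 5 'e': at 2
pos 6 'a': at 3
pos 7 'c': at 4
pos 8 'b': at 5  ** P0@[4:8],P2@[8:8]
pos 9 'c': at 14 (fail-walked)
pos 10 'd': at 9 (fail-walked)
pos 11 'b': at 1 (fail-walked)  ** P2@[11:11]
pos 12 'e': at 2
pos 13 'a': at 3
pos 14 'e': at 21 (fail-walked)
pos 15 'c': at 22  ** P6@[14:15]
pos 16 'b': at 15 (fail-walked)  ** P2@[16:16]
pos 17 'd': at 16  ** P4@[15:17]
pos 18 'e': at 21 (fail-walked)
pos 19 'c': at 22  ** P6@[18:19]
pos 20 'a': at 6 (fail-walked)
pos 21 'c': at 14 (fail-walked)
pos 22 'b': at 15  ** P2@[22:22]
pos 23 'a': at 17 (fail-walked)
pos 24 'b': at 18  ** P2@[24:24]
pos 25 'a': at 19
pos 26 'c': at 20  ** P5@[22:26]
pos 27 'b': at 15 (fail-walked)  ** P2@[27:27]
pos 28 'c': at 14 (fail-walked)
pos 29 'a': at 6 (fail-walked)
pos 30 'd': at 7
pos 31 'e': at 21 (fail-walked)
pos 32 'a': at 6 (fail-walked)
pos 33 'd': at 7
pos 34 'e': at 21 (fail-walked)
pos 35 'c': at 22  ** P6@[34:35]
pos 36 'a': at 6 (fail-walked)
pos 37 'c': at 14 (fail-walked)
pos 38 'b': at 15  ** P2@[38:38]
pos 39 'd': at 16  ** P4@[37:39]
pos 40 'd': at 9 (fail-walked)
pos 41 'c': at 10
pos 42 'a': at 11
pos 43 'e': at 12
pos 44 'c': at 13  ** P3@[40:44],P6@[43:44]
pos 45 'd': at 9 (fail-walked)
pos 46 'c': at 10
pos 47 'a': at 11
pos 48 'e': at 12
pos 49 'c': at 13  ** P3@[45:49],P6@[48:49]
pos 50 'c': at 14 (fail-walked)
pos 51 'b': at 15  ** P2@[51:51]
pos 52 'd': at 16  ** P4@[50:52]
pos 53 'c': at 10 (fail-walked)
pos 54 'a': at 11
pos 55 'e': at 12
pos 56 'c': at 13  ** P3@[52:56],P6@[55:56]
pos 57 'd': at 9 (fail-walked)
pos 58 'c': at 10
pos 59 'd': at 9 (fail-walked)
pos 60 'c': at 10

Result: [[0,2],[2,6],[3,2],[4,2],[8,0],[8,2],[11,2],[15,6],[16,2],[17,4],[19,6],[22,2],[24,2],[26,5],[27,2],[35,6],[38,2],[39,4],[44,3],[44,6],[49,3],[49,6],[51,2],[52,4],[56,3],[56,6]]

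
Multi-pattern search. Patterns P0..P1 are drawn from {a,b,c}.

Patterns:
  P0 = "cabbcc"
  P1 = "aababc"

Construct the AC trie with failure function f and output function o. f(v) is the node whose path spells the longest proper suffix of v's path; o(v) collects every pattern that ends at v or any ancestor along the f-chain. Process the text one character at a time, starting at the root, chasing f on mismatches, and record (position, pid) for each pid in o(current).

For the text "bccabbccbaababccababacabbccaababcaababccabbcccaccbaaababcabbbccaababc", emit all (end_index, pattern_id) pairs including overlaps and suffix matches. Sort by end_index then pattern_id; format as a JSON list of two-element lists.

Build:
Trie nodes:
  n0 'ε': a→7 c→1
  n1 'c': a→2
  n2 'ca': b→3
  n3 'cab': b→4
  n4 'cabb': c→5
  n5 'cabbc': c→6
  n6 'cabbcc': ·  [P0 ends]
  n7 'a': a→8
  n8 'aa': b→9
  n9 'aab': a→10
  n10 'aaba': b→11
  n11 'aabab': c→12
  n12 'aababc': ·  [P1 ends]

BFS fail/out derivation:
  n1('c'): parent n0 fail=0; on 'c' 0 → fail=0;  out ∅∪∅=∅
  n7('a'): parent n0 fail=0; on 'a' 0 → fail=0;  out ∅∪∅=∅
  n2('ca'): parent n1 fail=0; on 'a' 0 → fail=7;  out ∅∪∅=∅
  n8('aa'): parent n7 fail=0; on 'a' 0 → fail=7;  out ∅∪∅=∅
  n3('cab'): parent n2 fail=7; on 'b' 7→0 → fail=0;  out ∅∪∅=∅
  n9('aab'): parent n8 fail=7; on 'b' 7→0 → fail=0;  out ∅∪∅=∅
  n4('cabb'): parent n3 fail=0; on 'b' 0 → fail=0;  out ∅∪∅=∅
  n10('aaba'): parent n9 fail=0; on 'a' 0 → fail=7;  out ∅∪∅=∅
  n5('cabbc'): parent n4 fail=0; on 'c' 0 → fail=1;  out ∅∪∅=∅
  n11('aabab'): parent n10 fail=7; on 'b' 7→0 → fail=0;  out ∅∪∅=∅
  n6('cabbcc'): parent n5 fail=1; on 'c' 1→0 → fail=1;  out {0}∪∅={0}
  n12('aababc'): parent n11 fail=0; on 'c' 0 → fail=1;  out {1}∪∅={1}

Text stream:
[0] read 'b'  n0⇒n0
[1] read 'c'  n0⇒n1
[2] read 'c'  n1⇒n1 (via fail)
[3] read 'a'  n1⇒n2
[4] read 'b'  n2⇒n3
[5] read 'b'  n3⇒n4
[6] read 'c'  n4⇒n5
[7] read 'c'  n5⇒n6  → match P0@[2:7]
[8] read 'b'  n6⇒n0 (via fail)
[9] read 'a'  n0⇒n7
[10] read 'a'  n7⇒n8
[11] read 'b'  n8⇒n9
[12] read 'a'  n9⇒n10
[13] read 'b'  n10⇒n11
[14] read 'c'  n11⇒n12  → match P1@[9:14]
[15] read 'c'  n12⇒n1 (via fail)
[16] read 'a'  n1⇒n2
[17] read 'b'  n2⇒n3
[18] read 'a'  n3⇒n7 (via fail)
[19] read 'b'  n7⇒n0 (via fail)
[20] read 'a'  n0⇒n7
[21] read 'c'  n7⇒n1 (via fail)
[22] read 'a'  n1⇒n2
[23] read 'b'  n2⇒n3
[24] read 'b'  n3⇒n4
[25] read 'c'  n4⇒n5
[26] read 'c'  n5⇒n6  → match P0@[21:26]
[27] read 'a'  n6⇒n2 (via fail)
[28] read 'a'  n2⇒n8 (via fail)
[29] read 'b'  n8⇒n9
[30] read 'a'  n9⇒n10
[31] read 'b'  n10⇒n11
[32] read 'c'  n11⇒n12  → match P1@[27:32]
[33] read 'a'  n12⇒n2 (via fail)
[34] read 'a'  n2⇒n8 (via fail)
[35] read 'b'  n8⇒n9
[36] read 'a'  n9⇒n10
[37] read 'b'  n10⇒n11
[38] read 'c'  n11⇒n12  → match P1@[33:38]
[39] read 'c'  n12⇒n1 (via fail)
[40] read 'a'  n1⇒n2
[41] read 'b'  n2⇒n3
[42] read 'b'  n3⇒n4
[43] read 'c'  n4⇒n5
[44] read 'c'  n5⇒n6  → match P0@[39:44]
[45] read 'c'  n6⇒n1 (via fail)
[46] read 'a'  n1⇒n2
[47] read 'c'  n2⇒n1 (via fail)
[48] read 'c'  n1⇒n1 (via fail)
[49] read 'b'  n1⇒n0 (via fail)
[50] read 'a'  n0⇒n7
[51] read 'a'  n7⇒n8
[52] read 'a'  n8⇒n8 (via fail)
[53] read 'b'  n8⇒n9
[54] read 'a'  n9⇒n10
[55] read 'b'  n10⇒n11
[56] read 'c'  n11⇒n12  → match P1@[51:56]
[57] read 'a'  n12⇒n2 (via fail)
[58] read 'b'  n2⇒n3
[59] read 'b'  n3⇒n4
[60] read 'b'  n4⇒n0 (via fail)
[61] read 'c'  n0⇒n1
[62] read 'c'  n1⇒n1 (via fail)
[63] read 'a'  n1⇒n2
[64] read 'a'  n2⇒n8 (via fail)
[65] read 'b'  n8⇒n9
[66] read 'a'  n9⇒n10
[67] read 'b'  n10⇒n11
[68] read 'c'  n11⇒n12  → match P1@[63:68]

Matches: [[7,0],[14,1],[26,0],[32,1],[38,1],[44,0],[56,1],[68,1]]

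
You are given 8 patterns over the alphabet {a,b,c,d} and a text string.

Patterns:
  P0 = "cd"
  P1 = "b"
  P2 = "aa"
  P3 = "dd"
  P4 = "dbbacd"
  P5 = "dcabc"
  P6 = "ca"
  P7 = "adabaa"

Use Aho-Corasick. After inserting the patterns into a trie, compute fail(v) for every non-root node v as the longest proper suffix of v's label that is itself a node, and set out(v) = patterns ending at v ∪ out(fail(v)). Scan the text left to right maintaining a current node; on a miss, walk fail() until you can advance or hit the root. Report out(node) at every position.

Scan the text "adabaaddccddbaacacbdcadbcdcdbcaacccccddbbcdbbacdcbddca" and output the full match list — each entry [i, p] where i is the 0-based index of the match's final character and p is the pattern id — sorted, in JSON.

Build:
Trie (insert patterns):
  0='ε' goto a→4 b→3 c→1 d→6
  1='c' goto a→17 d→2
  2='cd' goto ·  ←P0
  3='b' goto ·  ←P1
  4='a' goto a→5 d→18
  5='aa' goto ·  ←P2
  6='d' goto b→8 c→13 d→7
  7='dd' goto ·  ←P3
  8='db' goto b→9
  9='dbb' goto a→10
  10='dbba' goto c→11
  11='dbbac' goto d→12
  12='dbbacd' goto ·  ←P4
  13='dc' goto a→14
  14='dca' goto b→15
  15='dcab' goto c→16
  16='dcabc' goto ·  ←P5
  17='ca' goto ·  ←P6
  18='ad' goto a→19
  19='ada' goto b→20
  20='adab' goto a→21
  21='adaba' goto a→22
  22='adabaa' goto ·  ←P7

BFS fail/out derivation:
  n1('c'): parent n0 fail=0; on 'c' 0 → fail=0;  out ∅∪∅=∅
  n3('b'): parent n0 fail=0; on 'b' 0 → fail=0;  out {1}∪∅={1}
  n4('a'): parent n0 fail=0; on 'a' 0 → fail=0;  out ∅∪∅=∅
  n6('d'): parent n0 fail=0; on 'd' 0 → fail=0;  out ∅∪∅=∅
  n2('cd'): parent n1 fail=0; on 'd' 0 → fail=6;  out {0}∪∅={0}
  n5('aa'): parent n4 fail=0; on 'a' 0 → fail=4;  out {2}∪∅={2}
  n7('dd'): parent n6 fail=0; on 'd' 0 → fail=6;  out {3}∪∅={3}
  n8('db'): parent n6 fail=0; on 'b' 0 → fail=3;  out ∅∪{1}={1}
  n13('dc'): parent n6 fail=0; on 'c' 0 → fail=1;  out ∅∪∅=∅
  n17('ca'): parent n1 fail=0; on 'a' 0 → fail=4;  out {6}∪∅={6}
  n18('ad'): parent n4 fail=0; on 'd' 0 → fail=6;  out ∅∪∅=∅
  n9('dbb'): parent n8 fail=3; on 'b' 3→0 → fail=3;  out ∅∪{1}={1}
  n14('dca'): parent n13 fail=1; on 'a' 1 → fail=17;  out ∅∪{6}={6}
  n19('ada'): parent n18 fail=6; on 'a' 6→0 → fail=4;  out ∅∪∅=∅
  n10('dbba'): parent n9 fail=3; on 'a' 3→0 → fail=4;  out ∅∪∅=∅
  n15('dcab'): parent n14 fail=17; on 'b' 17→4→0 → fail=3;  out ∅∪{1}={1}
  n20('adab'): parent n19 fail=4; on 'b' 4→0 → fail=3;  out ∅∪{1}={1}
  n11('dbbac'): parent n10 fail=4; on 'c' 4→0 → fail=1;  out ∅∪∅=∅
  n16('dcabc'): parent n15 fail=3; on 'c' 3→0 → fail=1;  out {5}∪∅={5}
  n21('adaba'): parent n20 fail=3; on 'a' 3→0 → fail=4;  out ∅∪∅=∅
  n12('dbbacd'): parent n11 fail=1; on 'd' 1 → fail=2;  out {4}∪{0}={0,4}
  n22('adabaa'): parent n21 fail=4; on 'a' 4 → fail=5;  out {7}∪{2}={2,7}

Text stream:
[0] read 'a'  n0⇒n4
[1] read 'd'  n4⇒n18
[2] read 'a'  n18⇒n19
[3] read 'b'  n19⇒n20  → match P1@[3:3]
[4] read 'a'  n20⇒n21
[5] read 'a'  n21⇒n22  → match P2@[4:5],P7@[0:5]
[6] read 'd'  n22⇒n18 ·f
[7] read 'd'  n18⇒n7 ·f  → match P3@[6:7]
[8] read 'c'  n7⇒n13 ·f
[9] read 'c'  n13⇒n1 ·f
[10] read 'd'  n1⇒n2  → match P0@[9:10]
[11] read 'd'  n2⇒n7 ·f  → match P3@[10:11]
[12] read 'b'  n7⇒n8 ·f  → match P1@[12:12]
[13] read 'a'  n8⇒n4 ·f
[14] read 'a'  n4⇒n5  → match P2@[13:14]
[15] read 'c'  n5⇒n1 ·f
[16] read 'a'  n1⇒n17  → match P6@[15:16]
[17] read 'c'  n17⇒n1 ·f
[18] read 'b'  n1⇒n3 ·f  → match P1@[18:18]
[19] read 'd'  n3⇒n6 ·f
[20] read 'c'  n6⇒n13
[21] read 'a'  n13⇒n14  → match P6@[20:21]
[22] read 'd'  n14⇒n18 ·f
[23] read 'b'  n18⇒n8 ·f  → match P1@[23:23]
[24] read 'c'  n8⇒n1 ·f
[25] read 'd'  n1⇒n2  → match P0@[24:25]
[26] read 'c'  n2⇒n13 ·f
[27] read 'd'  n13⇒n2 ·f  → match P0@[26:27]
[28] read 'b'  n2⇒n8 ·f  → match P1@[28:28]
[29] read 'c'  n8⇒n1 ·f
[30] read 'a'  n1⇒n17  → match P6@[29:30]
[31] read 'a'  n17⇒n5 ·f  → match P2@[30:31]
[32] read 'c'  n5⇒n1 ·f
[33] read 'c'  n1⇒n1 ·f
[34] read 'c'  n1⇒n1 ·f
[35] read 'c'  n1⇒n1 ·f
[36] read 'c'  n1⇒n1 ·f
[37] read 'd'  n1⇒n2  → match P0@[36:37]
[38] read 'd'  n2⇒n7 ·f  → match P3@[37:38]
[39] read 'b'  n7⇒n8 ·f  → match P1@[39:39]
[40] read 'b'  n8⇒n9  → match P1@[40:40]
[41] read 'c'  n9⇒n1 ·f
[42] read 'd'  n1⇒n2  → match P0@[41:42]
[43] read 'b'  n2⇒n8 ·f  → match P1@[43:43]
[44] read 'b'  n8⇒n9  → match P1@[44:44]
[45] read 'a'  n9⇒n10
[46] read 'c'  n10⇒n11
[47] read 'd'  n11⇒n12  → match P0@[46:47],P4@[42:47]
[48] read 'c'  n12⇒n13 ·f
[49] read 'b'  n13⇒n3 ·f  → match P1@[49:49]
[50] read 'd'  n3⇒n6 ·f
[51] read 'd'  n6⇒n7  → match P3@[50:51]
[52] read 'c'  n7⇒n13 ·f
[53] read 'a'  n13⇒n14  → match P6@[52:53]

Matches: [[3,1],[5,2],[5,7],[7,3],[10,0],[11,3],[12,1],[14,2],[16,6],[18,1],[21,6],[23,1],[25,0],[27,0],[28,1],[30,6],[31,2],[37,0],[38,3],[39,1],[40,1],[42,0],[43,1],[44,1],[47,0],[47,4],[49,1],[51,3],[53,6]]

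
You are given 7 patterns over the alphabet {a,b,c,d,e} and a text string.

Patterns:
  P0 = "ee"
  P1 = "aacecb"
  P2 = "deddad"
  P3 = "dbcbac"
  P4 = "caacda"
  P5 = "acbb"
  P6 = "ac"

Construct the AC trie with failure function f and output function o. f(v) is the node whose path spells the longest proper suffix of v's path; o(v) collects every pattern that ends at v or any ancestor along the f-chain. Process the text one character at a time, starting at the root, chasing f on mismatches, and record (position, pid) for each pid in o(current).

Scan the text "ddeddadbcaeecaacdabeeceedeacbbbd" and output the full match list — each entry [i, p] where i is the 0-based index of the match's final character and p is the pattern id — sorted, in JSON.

Build:
Trie (insert patterns):
  0='ε' goto a→3 c→20 d→9 e→1
  1='e' goto e→2
  2='ee' goto ·  [P0 ends]
  3='a' goto a→4 c→26
  4='aa' goto c→5
  5='aac' goto e→6
  6='aace' goto c→7
  7='aacec' goto b→8
  8='aacecb' goto ·  [P1 ends]
  9='d' goto b→15 e→10
  10='de' goto d→11
  11='ded' goto d→12
  12='dedd' goto a→13
  13='dedda' goto d→14
  14='deddad' goto ·  [P2 ends]
  15='db' goto c→16
  16='dbc' goto b→17
  17='dbcb' goto a→18
  18='dbcba' goto c→19
  19='dbcbac' goto ·  [P3 ends]
  20='c' goto a→21
  21='ca' goto a→22
  22='caa' goto c→23
  23='caac' goto d→24
  24='caacd' goto a→25
  25='caacda' goto ·  [P4 ends]
  26='ac' goto b→27  [P6 ends]
  27='acb' goto b→28
  28='acbb' goto ·  [P5 ends]

Failure links (BFS by depth):
  fail(1) 'e': from fail(0)=0 chase 'e': 0 ⇒ 0;  out=∅∪out(0)=∅
  fail(3) 'a': from fail(0)=0 chase 'a': 0 ⇒ 0;  out=∅∪out(0)=∅
  fail(9) 'd': from fail(0)=0 chase 'd': 0 ⇒ 0;  out=∅∪out(0)=∅
  fail(20) 'c': from fail(0)=0 chase 'c': 0 ⇒ 0;  out=∅∪out(0)=∅
  fail(2) 'ee': from fail(1)=0 chase 'e': 0 ⇒ 1;  out={0}∪out(1)={0}
  fail(4) 'aa': from fail(3)=0 chase 'a': 0 ⇒ 3;  out=∅∪out(3)=∅
  fail(10) 'de': from fail(9)=0 chase 'e': 0 ⇒ 1;  out=∅∪out(1)=∅
  fail(15) 'db': from fail(9)=0 chase 'b': 0 ⇒ 0;  out=∅∪out(0)=∅
  fail(21) 'ca': from fail(20)=0 chase 'a': 0 ⇒ 3;  out=∅∪out(3)=∅
  fail(26) 'ac': from fail(3)=0 chase 'c': 0 ⇒ 20;  out={6}∪out(20)={6}
  fail(5) 'aac': from fail(4)=3 chase 'c': 3 ⇒ 26;  out=∅∪out(26)={6}
  fail(11) 'ded': from fail(10)=1 chase 'd': 1→0 ⇒ 9;  out=∅∪out(9)=∅
  fail(16) 'dbc': from fail(15)=0 chase 'c': 0 ⇒ 20;  out=∅∪out(20)=∅
  fail(22) 'caa': from fail(21)=3 chase 'a': 3 ⇒ 4;  out=∅∪out(4)=∅
  fail(27) 'acb': from fail(26)=20 chase 'b': 20→0 ⇒ 0;  out=∅∪out(0)=∅
  fail(6) 'aace': from fail(5)=26 chase 'e': 26→20→0 ⇒ 1;  out=∅∪out(1)=∅
  fail(12) 'dedd': from fail(11)=9 chase 'd': 9→0 ⇒ 9;  out=∅∪out(9)=∅
  fail(17) 'dbcb': from fail(16)=20 chase 'b': 20→0 ⇒ 0;  out=∅∪out(0)=∅
  fail(23) 'caac': from fail(22)=4 chase 'c': 4 ⇒ 5;  out=∅∪out(5)={6}
  fail(28) 'acbb': from fail(27)=0 chase 'b': 0 ⇒ 0;  out={5}∪out(0)={5}
  fail(7) 'aacec': from fail(6)=1 chase 'c': 1→0 ⇒ 20;  out=∅∪out(20)=∅
  fail(13) 'dedda': from fail(12)=9 chase 'a': 9→0 ⇒ 3;  out=∅∪out(3)=∅
  fail(18) 'dbcba': from fail(17)=0 chase 'a': 0 ⇒ 3;  out=∅∪out(3)=∅
  fail(24) 'caacd': from fail(23)=5 chase 'd': 5→26→20→0 ⇒ 9;  out=∅∪out(9)=∅
  fail(8) 'aacecb': from fail(7)=20 chase 'b': 20→0 ⇒ 0;  out={1}∪out(0)={1}
  fail(14) 'deddad': from fail(13)=3 chase 'd': 3→0 ⇒ 9;  out={2}∪out(9)={2}
  fail(19) 'dbcbac': from fail(18)=3 chase 'c': 3 ⇒ 26;  out={3}∪out(26)={3,6}
  fail(25) 'caacda': from fail(24)=9 chase 'a': 9→0 ⇒ 3;  out={4}∪out(3)={4}

Scan:
pos 0 'd': at 9
pos 1 'd': at 9 ·f
pos 2 'e': at 10
pos 3 'd': at 11
pos 4 'd': at 12
pos 5 'a': at 13
pos 6 'd': at 14  emit P2@[1:6]
pos 7 'b': at 15 ·f
pos 8 'c': at 16
pos 9 'a': at 21 ·f
pos 10 'e': at 1 ·f
pos 11 'e': at 2  emit P0@[10:11]
pos 12 'c': at 20 ·f
pos 13 'a': at 21
pos 14 'a': at 22
pos 15 'c': at 23  emit P6@[14:15]
pos 16 'd': at 24
pos 17 'a': at 25  emit P4@[12:17]
pos 18 'b': at 0 ·f
pos 19 'e': at 1
pos 20 'e': at 2  emit P0@[19:20]
pos 21 'c': at 20 ·f
pos 22 'e': at 1 ·f
pos 23 'e': at 2  emit P0@[22:23]
pos 24 'd': at 9 ·f
pos 25 'e': at 10
pos 26 'a': at 3 ·f
pos 27 'c': at 26  emit P6@[26:27]
pos 28 'b': at 27
pos 29 'b': at 28  emit P5@[26:29]
pos 30 'b': at 0 ·f
pos 31 'd': at 9

Matches: [[6,2],[11,0],[15,6],[17,4],[20,0],[23,0],[27,6],[29,5]]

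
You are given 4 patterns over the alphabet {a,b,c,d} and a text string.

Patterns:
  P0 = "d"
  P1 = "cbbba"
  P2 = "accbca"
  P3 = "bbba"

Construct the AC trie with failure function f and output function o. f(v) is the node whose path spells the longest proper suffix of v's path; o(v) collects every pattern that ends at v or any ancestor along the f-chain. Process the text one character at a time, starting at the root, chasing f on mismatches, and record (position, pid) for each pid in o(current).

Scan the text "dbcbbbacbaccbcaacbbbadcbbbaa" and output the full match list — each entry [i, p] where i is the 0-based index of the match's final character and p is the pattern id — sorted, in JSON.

Build:
Trie (insert patterns):
  n0 'ε': a→7 b→13 c→2 d→1
  n1 'd': ·  ←P0
  n2 'c': b→3
  n3 'cb': b→4
  n4 'cbb': b→5
  n5 'cbbb': a→6
  n6 'cbbba': ·  ←P1
  n7 'a': c→8
  n8 'ac': c→9
  n9 'acc': b→10
  n10 'accb': c→11
  n11 'accbc': a→12
  n12 'accbca': ·  ←P2
  n13 'b': b→14
  n14 'bb': b→15
  n15 'bbb': a→16
  n16 'bbba': ·  ←P3

BFS fail/out derivation:
  n1('d'): parent n0 fail=0; on 'd' 0 → fail=0;  out {0}∪∅={0}
  n2('c'): parent n0 fail=0; on 'c' 0 → fail=0;  out ∅∪∅=∅
  n7('a'): parent n0 fail=0; on 'a' 0 → fail=0;  out ∅∪∅=∅
  n13('b'): parent n0 fail=0; on 'b' 0 → fail=0;  out ∅∪∅=∅
  n3('cb'): parent n2 fail=0; on 'b' 0 → fail=13;  out ∅∪∅=∅
  n8('ac'): parent n7 fail=0; on 'c' 0 → fail=2;  out ∅∪∅=∅
  n14('bb'): parent n13 fail=0; on 'b' 0 → fail=13;  out ∅∪∅=∅
  n4('cbb'): parent n3 fail=13; on 'b' 13 → fail=14;  out ∅∪∅=∅
  n9('acc'): parent n8 fail=2; on 'c' 2→0 → fail=2;  out ∅∪∅=∅
  n15('bbb'): parent n14 fail=13; on 'b' 13 → fail=14;  out ∅∪∅=∅
  n5('cbbb'): parent n4 fail=14; on 'b' 14 → fail=15;  out ∅∪∅=∅
  n10('accb'): parent n9 fail=2; on 'b' 2 → fail=3;  out ∅∪∅=∅
  n16('bbba'): parent n15 fail=14; on 'a' 14→13→0 → fail=7;  out {3}∪∅={3}
  n6('cbbba'): parent n5 fail=15; on 'a' 15 → fail=16;  out {1}∪{3}={1,3}
  n11('accbc'): parent n10 fail=3; on 'c' 3→13→0 → fail=2;  out ∅∪∅=∅
  n12('accbca'): parent n11 fail=2; on 'a' 2→0 → fail=7;  out {2}∪∅={2}

Scan:
[0] read 'd'  n0⇒n1  → match P0@[0:0]
[1] read 'b'  n1⇒n13 (fail-walked)
[2] read 'c'  n13⇒n2 (fail-walked)
[3] read 'b'  n2⇒n3
[4] read 'b'  n3⇒n4
[5] read 'b'  n4⇒n5
[6] read 'a'  n5⇒n6  → match P1@[2:6],P3@[3:6]
[7] read 'c'  n6⇒n8 (fail-walked)
[8] read 'b'  n8⇒n3 (fail-walked)
[9] read 'a'  n3⇒n7 (fail-walked)
[10] read 'c'  n7⇒n8
[11] read 'c'  n8⇒n9
[12] read 'b'  n9⇒n10
[13] read 'c'  n10⇒n11
[14] read 'a'  n11⇒n12  → match P2@[9:14]
[15] read 'a'  n12⇒n7 (fail-walked)
[16] read 'c'  n7⇒n8
[17] read 'b'  n8⇒n3 (fail-walked)
[18] read 'b'  n3⇒n4
[19] read 'b'  n4⇒n5
[20] read 'a'  n5⇒n6  → match P1@[16:20],P3@[17:20]
[21] read 'd'  n6⇒n1 (fail-walked)  → match P0@[21:21]
[22] read 'c'  n1⇒n2 (fail-walked)
[23] read 'b'  n2⇒n3
[24] read 'b'  n3⇒n4
[25] read 'b'  n4⇒n5
[26] read 'a'  n5⇒n6  → match P1@[22:26],P3@[23:26]
[27] read 'a'  n6⇒n7 (fail-walked)

All matches (sorted): [[0,0],[6,1],[6,3],[14,2],[20,1],[20,3],[21,0],[26,1],[26,3]]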